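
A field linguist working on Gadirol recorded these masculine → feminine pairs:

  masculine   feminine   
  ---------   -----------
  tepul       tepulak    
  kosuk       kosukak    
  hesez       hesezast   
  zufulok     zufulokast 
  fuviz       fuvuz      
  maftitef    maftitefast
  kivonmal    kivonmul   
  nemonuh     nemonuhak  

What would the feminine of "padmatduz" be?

kosuk and zufulok both end in -k yet inflect differently (kosukak, zufulokast), so the final letter is not what conditions the rule; the last vowel is.
"padmatduz" has last vowel 'u'. The stems whose last vowel is 'u' (kosuk → kosukak, nemonuh → nemonuhak, tepul → tepulak) add -ak.
So padmatduz → padmatduzak.

padmatduzak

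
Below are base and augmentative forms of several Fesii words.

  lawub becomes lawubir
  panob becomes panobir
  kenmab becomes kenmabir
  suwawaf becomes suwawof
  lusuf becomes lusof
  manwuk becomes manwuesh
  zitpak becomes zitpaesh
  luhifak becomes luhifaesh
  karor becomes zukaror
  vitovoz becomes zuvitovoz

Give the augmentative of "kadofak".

"kadofak" ends in -k. The stems ending in -k (manwuk → manwuesh, zitpak → zitpaesh, luhifak → luhifaesh) drop the final letter and add -esh.
The other patterns: stems ending in -b add -ir; stems ending in -f change the last vowel to 'o'; stems ending in -r or -z add the prefix zu-.
So kadofak → kadofaesh.

kadofaesh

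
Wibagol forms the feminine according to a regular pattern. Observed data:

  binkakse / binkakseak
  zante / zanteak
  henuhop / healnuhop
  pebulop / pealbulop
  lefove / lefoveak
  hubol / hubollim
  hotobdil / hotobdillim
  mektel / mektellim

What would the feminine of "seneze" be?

senezeak

pebulop and hubol both have last vowel 'o' yet inflect differently (pealbulop, hubollim), so the last vowel is not what conditions the rule; the final letter is.
"seneze" ends in -e. The stems ending in -e (binkakse → binkakseak, zante → zanteak, lefove → lefoveak) add -ak.
The other patterns: stems ending in -p insert -al- after the first vowel; stems ending in -l double the final consonant and add -im.
So seneze → senezeak.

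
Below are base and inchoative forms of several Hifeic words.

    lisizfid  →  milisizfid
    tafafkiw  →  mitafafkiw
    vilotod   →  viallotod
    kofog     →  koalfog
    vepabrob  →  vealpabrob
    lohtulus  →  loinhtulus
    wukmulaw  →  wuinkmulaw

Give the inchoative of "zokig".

mizokig

lisizfid and vilotod both end in -d yet inflect differently (milisizfid, viallotod), so the final letter is not what conditions the rule; the last vowel is.
"zokig" has last vowel 'i'. The stems whose last vowel is 'i' (lisizfid → milisizfid, tafafkiw → mitafafkiw) add the prefix mi-.
The other patterns: stems whose last vowel is 'o' insert -al- after the first vowel; stems whose last vowel is 'a' or 'u' insert -in- after the first vowel.
So zokig → mizokig.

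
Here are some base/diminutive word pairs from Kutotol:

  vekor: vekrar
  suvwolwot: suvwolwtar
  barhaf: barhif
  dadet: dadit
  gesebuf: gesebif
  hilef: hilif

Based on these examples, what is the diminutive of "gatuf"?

suvwolwot and dadet both end in -t yet inflect differently (suvwolwtar, dadit), so the final letter is not what conditions the rule; the last vowel is.
"gatuf" has last vowel 'u'. The one such stem in the data (gesebuf → gesebif) changes the last vowel to 'i' (as do barhaf, dadet), so the same rule applies.
The other pattern: stems whose last vowel is 'o' delete the last vowel and add -ar.
So gatuf → gatif.

gatif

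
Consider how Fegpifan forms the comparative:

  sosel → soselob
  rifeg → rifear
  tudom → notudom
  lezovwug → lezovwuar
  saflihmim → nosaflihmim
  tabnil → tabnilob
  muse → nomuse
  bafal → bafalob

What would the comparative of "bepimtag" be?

sosel and rifeg both have last vowel 'e' yet inflect differently (soselob, rifear), so the last vowel is not what conditions the rule; the final letter is.
"bepimtag" ends in -g. The stems ending in -g (lezovwug → lezovwuar, rifeg → rifear) drop the final letter and add -ar.
So bepimtag → bepimtaar.

bepimtaar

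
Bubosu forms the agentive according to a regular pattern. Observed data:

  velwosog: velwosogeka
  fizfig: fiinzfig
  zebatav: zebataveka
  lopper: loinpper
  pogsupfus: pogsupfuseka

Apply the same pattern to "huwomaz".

fizfig and velwosog both end in -g yet inflect differently (fiinzfig, velwosogeka), so the final letter is not what conditions the rule; the number of vowels is.
"huwomaz" has 3 vowels. The stems with 3 vowels (velwosog → velwosogeka, zebatav → zebataveka, pogsupfus → pogsupfuseka) add -eka.
So huwomaz → huwomazeka.

huwomazeka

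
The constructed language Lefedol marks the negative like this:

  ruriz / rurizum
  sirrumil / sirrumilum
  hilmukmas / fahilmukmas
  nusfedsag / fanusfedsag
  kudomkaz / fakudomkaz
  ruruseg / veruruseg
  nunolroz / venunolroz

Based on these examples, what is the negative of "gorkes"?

ruriz and kudomkaz both end in -z yet inflect differently (rurizum, fakudomkaz), so the final letter is not what conditions the rule; the last vowel is.
"gorkes" has last vowel 'e'. The one such stem in the data (ruruseg → veruruseg) adds the prefix ve-, so the same rule applies.
The other patterns: stems whose last vowel is 'i' add -um; stems whose last vowel is 'a' add the prefix fa-.
So gorkes → vegorkes.

vegorkes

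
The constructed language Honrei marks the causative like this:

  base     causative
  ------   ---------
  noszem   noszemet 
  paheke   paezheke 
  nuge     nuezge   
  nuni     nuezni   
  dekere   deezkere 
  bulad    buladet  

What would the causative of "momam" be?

nuge and noszem both have last vowel 'e' yet inflect differently (nuezge, noszemet), so the last vowel is not what conditions the rule; whether the stem ends in a vowel or a consonant is.
"momam" ends in a consonant. The stems ending in a consonant (noszem → noszemet, bulad → buladet) add -et.
So momam → momamet.

momamet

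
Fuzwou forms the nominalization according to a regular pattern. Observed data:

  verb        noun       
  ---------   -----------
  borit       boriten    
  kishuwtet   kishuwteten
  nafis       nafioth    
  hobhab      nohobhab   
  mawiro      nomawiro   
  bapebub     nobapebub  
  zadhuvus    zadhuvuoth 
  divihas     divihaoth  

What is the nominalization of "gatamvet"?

gatamveten

zadhuvus and bapebub both have last vowel 'u' yet inflect differently (zadhuvuoth, nobapebub), so the last vowel is not what conditions the rule; the final letter is.
"gatamvet" ends in -t. The stems ending in -t (kishuwtet → kishuwteten, borit → boriten) add -en.
The other patterns: stems ending in -s drop the final letter and add -oth; stems ending in -b or -o add the prefix no-.
So gatamvet → gatamveten.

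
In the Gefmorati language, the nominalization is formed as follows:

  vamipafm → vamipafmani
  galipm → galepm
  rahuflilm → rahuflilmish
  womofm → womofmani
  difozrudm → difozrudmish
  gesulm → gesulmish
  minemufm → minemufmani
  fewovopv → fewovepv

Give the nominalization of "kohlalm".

kohlalmish

galipm and womofm both end in -m yet inflect differently (galepm, womofmani), so the final letter is not what conditions the rule; the second-to-last letter is.
"kohlalm" has second-to-last letter 'l'. The stems whose second-to-last letter is 'l' (rahuflilm → rahuflilmish, gesulm → gesulmish) add -ish.
The other patterns: stems whose second-to-last letter is 'p' change the last vowel to 'e'; stems whose second-to-last letter is 'f' add -ani.
So kohlalm → kohlalmish.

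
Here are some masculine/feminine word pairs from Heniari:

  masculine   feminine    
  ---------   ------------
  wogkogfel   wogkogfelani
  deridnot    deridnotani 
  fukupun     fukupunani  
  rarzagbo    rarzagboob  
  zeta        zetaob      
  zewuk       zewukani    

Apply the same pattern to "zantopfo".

rarzagbo and deridnot both have last vowel 'o' yet inflect differently (rarzagboob, deridnotani), so the last vowel is not what conditions the rule; whether the stem ends in a vowel or a consonant is.
"zantopfo" ends in a vowel. The stems ending in a vowel (rarzagbo → rarzagboob, zeta → zetaob) add -ob.
So zantopfo → zantopfoob.

zantopfoob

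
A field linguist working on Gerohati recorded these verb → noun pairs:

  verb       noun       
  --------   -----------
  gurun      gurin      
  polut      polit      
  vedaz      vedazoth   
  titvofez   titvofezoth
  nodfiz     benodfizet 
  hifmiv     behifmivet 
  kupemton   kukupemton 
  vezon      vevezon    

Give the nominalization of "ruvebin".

vedaz and nodfiz both end in -z yet inflect differently (vedazoth, benodfizet), so the final letter is not what conditions the rule; the last vowel is.
"ruvebin" has last vowel 'i'. The stems whose last vowel is 'i' (nodfiz → benodfizet, hifmiv → behifmivet) add be- … -et around the stem.
The other patterns: stems whose last vowel is 'u' change the last vowel to 'i'; stems whose last vowel is 'a' or 'e' add -oth; stems whose last vowel is 'o' repeat the first consonant+vowel as a prefix.
So ruvebin → beruvebinet.

beruvebinet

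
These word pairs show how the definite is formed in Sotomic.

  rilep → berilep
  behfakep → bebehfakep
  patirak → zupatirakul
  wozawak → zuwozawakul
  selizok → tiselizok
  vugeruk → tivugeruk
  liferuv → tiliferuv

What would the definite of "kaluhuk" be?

tikaluhuk

patirak and selizok both end in -k yet inflect differently (zupatirakul, tiselizok), so the final letter is not what conditions the rule; the last vowel is.
"kaluhuk" has last vowel 'u'. The stems whose last vowel is 'u' (vugeruk → tivugeruk, liferuv → tiliferuv) add the prefix ti-.
The other patterns: stems whose last vowel is 'e' add the prefix be-; stems whose last vowel is 'a' add zu- … -ul around the stem.
So kaluhuk → tikaluhuk.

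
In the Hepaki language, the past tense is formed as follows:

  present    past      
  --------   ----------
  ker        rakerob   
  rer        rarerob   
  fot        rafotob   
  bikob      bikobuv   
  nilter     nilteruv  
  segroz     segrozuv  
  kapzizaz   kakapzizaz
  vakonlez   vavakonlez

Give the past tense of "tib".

ratibob

ker and nilter both end in -r yet inflect differently (rakerob, nilteruv), so the final letter is not what conditions the rule; the number of vowels is.
"tib" has 1 vowel. The stems with 1 vowel (ker → rakerob, rer → rarerob, fot → rafotob) add ra- … -ob around the stem.
The other patterns: stems with 2 vowels add -uv; stems with 3 vowels repeat the first consonant+vowel as a prefix.
So tib → ratibob.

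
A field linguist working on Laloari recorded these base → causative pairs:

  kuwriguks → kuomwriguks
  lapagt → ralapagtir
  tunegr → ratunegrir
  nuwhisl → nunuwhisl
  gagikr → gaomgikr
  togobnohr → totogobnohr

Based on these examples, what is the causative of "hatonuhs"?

tunegr and gagikr both end in -r yet inflect differently (ratunegrir, gaomgikr), so the final letter is not what conditions the rule; the second-to-last letter is.
"hatonuhs" has second-to-last letter 'h'. The one such stem in the data (togobnohr → totogobnohr) repeats the first consonant+vowel as a prefix (as does nuwhisl), so the same rule applies.
The other patterns: stems whose second-to-last letter is 'g' add ra- … -ir around the stem; stems whose second-to-last letter is 'k' insert -om- after the first vowel.
So hatonuhs → hahatonuhs.

hahatonuhs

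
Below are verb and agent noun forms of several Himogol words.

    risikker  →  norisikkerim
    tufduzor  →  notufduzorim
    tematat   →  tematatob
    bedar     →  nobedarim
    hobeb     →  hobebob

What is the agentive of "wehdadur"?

bedar and tematat both have last vowel 'a' yet inflect differently (nobedarim, tematatob), so the last vowel is not what conditions the rule; the final letter is.
"wehdadur" ends in -r. The stems ending in -r (tufduzor → notufduzorim, risikker → norisikkerim, bedar → nobedarim) add no- … -im around the stem.
So wehdadur → nowehdadurim.

nowehdadurim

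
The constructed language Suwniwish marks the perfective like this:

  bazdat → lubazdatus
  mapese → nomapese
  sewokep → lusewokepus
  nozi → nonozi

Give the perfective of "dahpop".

ludahpopus

"dahpop" ends in a consonant. The stems ending in a consonant (sewokep → lusewokepus, bazdat → lubazdatus) add lu- … -us around the stem.
So dahpop → ludahpopus.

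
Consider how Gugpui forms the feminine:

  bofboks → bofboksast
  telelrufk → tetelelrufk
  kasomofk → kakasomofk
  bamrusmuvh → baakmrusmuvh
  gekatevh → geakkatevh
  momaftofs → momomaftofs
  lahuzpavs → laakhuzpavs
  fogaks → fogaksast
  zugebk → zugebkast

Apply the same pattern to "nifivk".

fogaks and lahuzpavs both end in -s yet inflect differently (fogaksast, laakhuzpavs), so the final letter is not what conditions the rule; the second-to-last letter is.
"nifivk" has second-to-last letter 'v'. The stems whose second-to-last letter is 'v' (bamrusmuvh → baakmrusmuvh, lahuzpavs → laakhuzpavs, gekatevh → geakkatevh) insert -ak- after the first vowel.
The other patterns: stems whose second-to-last letter is 'b' or 'k' add -ast; stems whose second-to-last letter is 'f' repeat the first consonant+vowel as a prefix.
So nifivk → niakfivk.

niakfivk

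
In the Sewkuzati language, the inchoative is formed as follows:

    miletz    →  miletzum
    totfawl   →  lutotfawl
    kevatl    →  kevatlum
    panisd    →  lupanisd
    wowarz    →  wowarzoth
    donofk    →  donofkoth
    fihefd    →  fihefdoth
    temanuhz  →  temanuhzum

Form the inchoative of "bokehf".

totfawl and kevatl both end in -l yet inflect differently (lutotfawl, kevatlum), so the final letter is not what conditions the rule; the second-to-last letter is.
"bokehf" has second-to-last letter 'h'. The one such stem in the data (temanuhz → temanuhzum) adds -um, so the same rule applies.
So bokehf → bokehfum.

bokehfum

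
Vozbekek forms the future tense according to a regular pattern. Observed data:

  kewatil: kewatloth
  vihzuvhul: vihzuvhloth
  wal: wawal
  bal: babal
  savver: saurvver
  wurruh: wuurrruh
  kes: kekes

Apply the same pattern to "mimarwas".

mimarwsoth

wal and kewatil both end in -l yet inflect differently (wawal, kewatloth), so the final letter is not what conditions the rule; the number of vowels is.
"mimarwas" has 3 vowels. The stems with 3 vowels (kewatil → kewatloth, vihzuvhul → vihzuvhloth) delete the last vowel and add -oth.
The other patterns: stems with 1 vowel repeat the first consonant+vowel as a prefix; stems with 2 vowels insert -ur- after the first vowel.
So mimarwas → mimarwsoth.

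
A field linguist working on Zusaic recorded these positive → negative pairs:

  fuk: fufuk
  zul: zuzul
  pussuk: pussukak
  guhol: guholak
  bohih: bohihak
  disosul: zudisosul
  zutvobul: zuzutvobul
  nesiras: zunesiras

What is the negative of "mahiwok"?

zumahiwok

fuk and pussuk both end in -k yet inflect differently (fufuk, pussukak), so the final letter is not what conditions the rule; the number of vowels is.
"mahiwok" has 3 vowels. The stems with 3 vowels (disosul → zudisosul, zutvobul → zuzutvobul, nesiras → zunesiras) add the prefix zu-.
The other patterns: stems with 1 vowel repeat the first consonant+vowel as a prefix; stems with 2 vowels add -ak.
So mahiwok → zumahiwok.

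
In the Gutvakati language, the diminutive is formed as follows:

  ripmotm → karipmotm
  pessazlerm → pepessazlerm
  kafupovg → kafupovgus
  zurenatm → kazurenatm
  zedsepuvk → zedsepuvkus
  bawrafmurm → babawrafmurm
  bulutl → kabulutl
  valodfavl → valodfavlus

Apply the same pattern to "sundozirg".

susundozirg

bawrafmurm and ripmotm both end in -m yet inflect differently (babawrafmurm, karipmotm), so the final letter is not what conditions the rule; the second-to-last letter is.
"sundozirg" has second-to-last letter 'r'. The stems whose second-to-last letter is 'r' (bawrafmurm → babawrafmurm, pessazlerm → pepessazlerm) repeat the first consonant+vowel as a prefix.
The other patterns: stems whose second-to-last letter is 'v' add -us; stems whose second-to-last letter is 't' add the prefix ka-.
So sundozirg → susundozirg.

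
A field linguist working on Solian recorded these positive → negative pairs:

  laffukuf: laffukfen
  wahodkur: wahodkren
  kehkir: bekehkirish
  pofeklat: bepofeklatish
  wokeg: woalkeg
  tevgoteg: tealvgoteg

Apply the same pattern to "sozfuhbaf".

besozfuhbafish

"sozfuhbaf" has last vowel 'a'. The one such stem in the data (pofeklat → bepofeklatish) adds be- … -ish around the stem, so the same rule applies.
The other patterns: stems whose last vowel is 'u' delete the last vowel and add -en; stems whose last vowel is 'e' insert -al- after the first vowel.
So sozfuhbaf → besozfuhbafish.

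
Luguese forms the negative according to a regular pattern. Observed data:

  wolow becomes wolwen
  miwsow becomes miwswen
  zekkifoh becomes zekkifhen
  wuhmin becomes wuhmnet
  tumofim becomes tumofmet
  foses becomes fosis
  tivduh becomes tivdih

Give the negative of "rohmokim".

zekkifoh and tivduh both end in -h yet inflect differently (zekkifhen, tivdih), so the final letter is not what conditions the rule; the last vowel is.
"rohmokim" has last vowel 'i'. The stems whose last vowel is 'i' (wuhmin → wuhmnet, tumofim → tumofmet) delete the last vowel and add -et.
So rohmokim → rohmokmet.

rohmokmet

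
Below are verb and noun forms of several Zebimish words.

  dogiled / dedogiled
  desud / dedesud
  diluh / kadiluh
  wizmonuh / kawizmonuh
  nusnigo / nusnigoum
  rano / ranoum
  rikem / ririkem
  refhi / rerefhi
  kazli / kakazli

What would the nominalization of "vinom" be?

vivinom

desud and diluh both have last vowel 'u' yet inflect differently (dedesud, kadiluh), so the last vowel is not what conditions the rule; the final letter is.
"vinom" ends in -m. The one such stem in the data (rikem → ririkem) repeats the first consonant+vowel as a prefix (as do refhi, kazli), so the same rule applies.
The other patterns: stems ending in -d add the prefix de-; stems ending in -h add the prefix ka-; stems ending in -o add -um.
So vinom → vivinom.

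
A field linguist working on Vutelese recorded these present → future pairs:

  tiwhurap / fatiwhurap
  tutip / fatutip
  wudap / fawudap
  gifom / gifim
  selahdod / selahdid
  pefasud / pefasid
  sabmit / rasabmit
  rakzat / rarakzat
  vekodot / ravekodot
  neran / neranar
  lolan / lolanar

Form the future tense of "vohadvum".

vohadvim

tutip and sabmit both have last vowel 'i' yet inflect differently (fatutip, rasabmit), so the last vowel is not what conditions the rule; the final letter is.
"vohadvum" ends in -m. The one such stem in the data (gifom → gifim) changes the last vowel to 'i' (as do selahdod, pefasud), so the same rule applies.
The other patterns: stems ending in -p add the prefix fa-; stems ending in -t add the prefix ra-; stems ending in -n add -ar.
So vohadvum → vohadvim.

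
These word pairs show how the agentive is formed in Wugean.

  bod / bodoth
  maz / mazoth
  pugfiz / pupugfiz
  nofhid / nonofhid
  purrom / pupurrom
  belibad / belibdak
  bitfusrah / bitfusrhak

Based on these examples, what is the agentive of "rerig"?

maz and pugfiz both end in -z yet inflect differently (mazoth, pupugfiz), so the final letter is not what conditions the rule; the number of vowels is.
"rerig" has 2 vowels. The stems with 2 vowels (pugfiz → pupugfiz, nofhid → nonofhid, purrom → pupurrom) repeat the first consonant+vowel as a prefix.
The other patterns: stems with 1 vowel add -oth; stems with 3 vowels delete the last vowel and add -ak.
So rerig → rererig.

rererig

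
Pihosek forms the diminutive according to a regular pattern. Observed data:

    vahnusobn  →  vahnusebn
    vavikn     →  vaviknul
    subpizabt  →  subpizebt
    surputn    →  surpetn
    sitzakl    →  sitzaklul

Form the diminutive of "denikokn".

vavikn and vahnusobn both end in -n yet inflect differently (vaviknul, vahnusebn), so the final letter is not what conditions the rule; the second-to-last letter is.
"denikokn" has second-to-last letter 'k'. The stems whose second-to-last letter is 'k' (sitzakl → sitzaklul, vavikn → vaviknul) add -ul.
So denikokn → denikoknul.

denikoknul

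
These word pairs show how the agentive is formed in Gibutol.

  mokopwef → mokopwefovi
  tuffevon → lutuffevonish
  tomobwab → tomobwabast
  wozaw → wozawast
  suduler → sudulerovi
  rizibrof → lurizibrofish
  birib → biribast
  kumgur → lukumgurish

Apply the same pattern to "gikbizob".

lugikbizobish

suduler and kumgur both end in -r yet inflect differently (sudulerovi, lukumgurish), so the final letter is not what conditions the rule; the last vowel is.
"gikbizob" has last vowel 'o'. The stems whose last vowel is 'o' (tuffevon → lutuffevonish, rizibrof → lurizibrofish) add lu- … -ish around the stem.
The other patterns: stems whose last vowel is 'a' or 'i' add -ast; stems whose last vowel is 'e' add -ovi.
So gikbizob → lugikbizobish.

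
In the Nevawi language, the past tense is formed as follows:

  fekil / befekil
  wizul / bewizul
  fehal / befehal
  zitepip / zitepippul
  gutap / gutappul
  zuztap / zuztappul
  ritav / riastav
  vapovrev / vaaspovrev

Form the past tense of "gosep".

goseppul

fekil and zitepip both have last vowel 'i' yet inflect differently (befekil, zitepippul), so the last vowel is not what conditions the rule; the final letter is.
"gosep" ends in -p. The stems ending in -p (zitepip → zitepippul, gutap → gutappul, zuztap → zuztappul) double the final consonant and add -ul.
The other patterns: stems ending in -l add the prefix be-; stems ending in -v insert -as- after the first vowel.
So gosep → goseppul.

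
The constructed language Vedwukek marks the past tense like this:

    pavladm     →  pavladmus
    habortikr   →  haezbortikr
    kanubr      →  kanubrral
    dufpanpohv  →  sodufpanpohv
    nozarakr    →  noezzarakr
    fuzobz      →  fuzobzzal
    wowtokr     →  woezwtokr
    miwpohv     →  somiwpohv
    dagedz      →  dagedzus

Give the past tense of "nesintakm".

neezsintakm

habortikr and kanubr both end in -r yet inflect differently (haezbortikr, kanubrral), so the final letter is not what conditions the rule; the second-to-last letter is.
"nesintakm" has second-to-last letter 'k'. The stems whose second-to-last letter is 'k' (habortikr → haezbortikr, wowtokr → woezwtokr, nozarakr → noezzarakr) insert -ez- after the first vowel.
The other patterns: stems whose second-to-last letter is 'd' add -us; stems whose second-to-last letter is 'b' double the final consonant and add -al; stems whose second-to-last letter is 'h' add the prefix so-.
So nesintakm → neezsintakm.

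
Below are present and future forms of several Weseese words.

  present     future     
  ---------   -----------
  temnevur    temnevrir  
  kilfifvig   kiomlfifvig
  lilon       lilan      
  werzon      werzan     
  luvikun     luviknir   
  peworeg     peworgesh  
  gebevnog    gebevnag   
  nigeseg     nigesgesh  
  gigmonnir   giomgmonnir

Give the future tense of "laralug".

laralgir

luvikun and lilon both end in -n yet inflect differently (luviknir, lilan), so the final letter is not what conditions the rule; the last vowel is.
"laralug" has last vowel 'u'. The stems whose last vowel is 'u' (luvikun → luviknir, temnevur → temnevrir) delete the last vowel and add -ir.
The other patterns: stems whose last vowel is 'e' delete the last vowel and add -esh; stems whose last vowel is 'o' change the last vowel to 'a'; stems whose last vowel is 'i' insert -om- after the first vowel.
So laralug → laralgir.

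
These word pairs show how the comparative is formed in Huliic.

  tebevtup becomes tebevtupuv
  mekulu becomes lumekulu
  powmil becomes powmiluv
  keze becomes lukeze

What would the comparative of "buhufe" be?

lubuhufe

"buhufe" ends in a vowel. The stems ending in a vowel (keze → lukeze, mekulu → lumekulu) add the prefix lu-.
The other pattern: stems ending in a consonant add -uv.
So buhufe → lubuhufe.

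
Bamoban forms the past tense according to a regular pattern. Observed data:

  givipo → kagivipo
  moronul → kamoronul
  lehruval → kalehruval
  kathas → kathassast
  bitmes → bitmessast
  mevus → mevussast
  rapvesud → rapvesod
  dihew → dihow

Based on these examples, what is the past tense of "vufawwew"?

lehruval and kathas both have last vowel 'a' yet inflect differently (kalehruval, kathassast), so the last vowel is not what conditions the rule; the final letter is.
"vufawwew" ends in -w. The one such stem in the data (dihew → dihow) changes the last vowel to 'o' (as does rapvesud), so the same rule applies.
The other patterns: stems ending in -l or -o add the prefix ka-; stems ending in -s double the final consonant and add -ast.
So vufawwew → vufawwow.

vufawwow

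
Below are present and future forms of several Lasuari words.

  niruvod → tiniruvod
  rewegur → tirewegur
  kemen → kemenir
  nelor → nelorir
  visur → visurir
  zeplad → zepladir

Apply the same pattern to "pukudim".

tipukudim

visur and rewegur both end in -r yet inflect differently (visurir, tirewegur), so the final letter is not what conditions the rule; the number of vowels is.
"pukudim" has 3 vowels. The stems with 3 vowels (rewegur → tirewegur, niruvod → tiniruvod) add the prefix ti-.
The other pattern: stems with 2 vowels add -ir.
So pukudim → tipukudim.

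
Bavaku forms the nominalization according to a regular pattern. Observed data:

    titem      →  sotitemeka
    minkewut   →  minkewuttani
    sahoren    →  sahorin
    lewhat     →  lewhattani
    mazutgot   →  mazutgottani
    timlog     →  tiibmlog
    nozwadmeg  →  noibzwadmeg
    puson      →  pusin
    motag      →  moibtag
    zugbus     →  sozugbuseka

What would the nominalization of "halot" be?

halottani

puson and mazutgot both have last vowel 'o' yet inflect differently (pusin, mazutgottani), so the last vowel is not what conditions the rule; the final letter is.
"halot" ends in -t. The stems ending in -t (lewhat → lewhattani, minkewut → minkewuttani, mazutgot → mazutgottani) double the final consonant and add -ani.
So halot → halottani.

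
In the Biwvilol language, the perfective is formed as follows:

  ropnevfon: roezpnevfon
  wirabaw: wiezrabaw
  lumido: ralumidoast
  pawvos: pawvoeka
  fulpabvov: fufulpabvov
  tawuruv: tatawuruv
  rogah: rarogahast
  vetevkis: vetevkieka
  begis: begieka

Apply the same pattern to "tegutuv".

tetegutuv

pawvos and fulpabvov both have last vowel 'o' yet inflect differently (pawvoeka, fufulpabvov), so the last vowel is not what conditions the rule; the final letter is.
"tegutuv" ends in -v. The stems ending in -v (tawuruv → tatawuruv, fulpabvov → fufulpabvov) repeat the first consonant+vowel as a prefix.
So tegutuv → tetegutuv.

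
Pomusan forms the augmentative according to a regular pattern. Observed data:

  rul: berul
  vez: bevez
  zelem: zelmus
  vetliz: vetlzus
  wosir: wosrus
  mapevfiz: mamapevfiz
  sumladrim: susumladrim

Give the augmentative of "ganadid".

"ganadid" has 3 vowels. The stems with 3 vowels (mapevfiz → mamapevfiz, sumladrim → susumladrim) repeat the first consonant+vowel as a prefix.
The other patterns: stems with 1 vowel add the prefix be-; stems with 2 vowels delete the last vowel and add -us.
So ganadid → gaganadid.

gaganadid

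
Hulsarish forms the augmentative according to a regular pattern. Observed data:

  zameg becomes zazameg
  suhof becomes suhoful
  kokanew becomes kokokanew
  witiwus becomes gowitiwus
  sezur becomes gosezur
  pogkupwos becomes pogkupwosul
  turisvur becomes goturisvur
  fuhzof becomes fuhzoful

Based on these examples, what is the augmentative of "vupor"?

pogkupwos and witiwus both end in -s yet inflect differently (pogkupwosul, gowitiwus), so the final letter is not what conditions the rule; the last vowel is.
"vupor" has last vowel 'o'. The stems whose last vowel is 'o' (pogkupwos → pogkupwosul, fuhzof → fuhzoful, suhof → suhoful) add -ul.
So vupor → vuporul.

vuporul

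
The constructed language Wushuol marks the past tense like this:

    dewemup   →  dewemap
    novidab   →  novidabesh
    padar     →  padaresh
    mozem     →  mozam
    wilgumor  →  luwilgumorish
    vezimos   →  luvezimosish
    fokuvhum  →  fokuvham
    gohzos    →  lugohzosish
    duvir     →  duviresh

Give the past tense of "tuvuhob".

duvir and wilgumor both end in -r yet inflect differently (duviresh, luwilgumorish), so the final letter is not what conditions the rule; the last vowel is.
"tuvuhob" has last vowel 'o'. The stems whose last vowel is 'o' (wilgumor → luwilgumorish, vezimos → luvezimosish, gohzos → lugohzosish) add lu- … -ish around the stem.
The other patterns: stems whose last vowel is 'e' or 'u' change the last vowel to 'a'; stems whose last vowel is 'a' or 'i' add -esh.
So tuvuhob → lutuvuhobish.

lutuvuhobish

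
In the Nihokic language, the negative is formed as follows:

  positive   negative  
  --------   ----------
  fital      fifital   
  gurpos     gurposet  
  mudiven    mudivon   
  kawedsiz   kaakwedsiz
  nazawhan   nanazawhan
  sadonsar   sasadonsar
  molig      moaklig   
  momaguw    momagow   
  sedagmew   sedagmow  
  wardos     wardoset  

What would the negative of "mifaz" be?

nazawhan and mudiven both end in -n yet inflect differently (nanazawhan, mudivon), so the final letter is not what conditions the rule; the last vowel is.
"mifaz" has last vowel 'a'. The stems whose last vowel is 'a' (fital → fifital, nazawhan → nanazawhan, sadonsar → sasadonsar) repeat the first consonant+vowel as a prefix.
So mifaz → mimifaz.

mimifaz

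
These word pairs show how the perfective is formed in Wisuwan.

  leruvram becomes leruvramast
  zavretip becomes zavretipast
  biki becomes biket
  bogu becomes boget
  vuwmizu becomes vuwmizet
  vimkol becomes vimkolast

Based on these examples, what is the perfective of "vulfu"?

vulfet

zavretip and biki both have last vowel 'i' yet inflect differently (zavretipast, biket), so the last vowel is not what conditions the rule; whether the stem ends in a vowel or a consonant is.
"vulfu" ends in a vowel. The stems ending in a vowel (bogu → boget, vuwmizu → vuwmizet, biki → biket) drop the final letter and add -et.
The other pattern: stems ending in a consonant add -ast.
So vulfu → vulfet.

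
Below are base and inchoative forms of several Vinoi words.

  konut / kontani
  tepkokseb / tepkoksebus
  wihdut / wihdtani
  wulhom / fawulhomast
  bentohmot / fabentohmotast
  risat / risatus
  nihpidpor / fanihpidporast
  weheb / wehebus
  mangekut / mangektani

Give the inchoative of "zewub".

"zewub" has last vowel 'u'. The stems whose last vowel is 'u' (mangekut → mangektani, wihdut → wihdtani, konut → kontani) delete the last vowel and add -ani.
The other patterns: stems whose last vowel is 'a' or 'e' add -us; stems whose last vowel is 'o' add fa- … -ast around the stem.
So zewub → zewbani.

zewbani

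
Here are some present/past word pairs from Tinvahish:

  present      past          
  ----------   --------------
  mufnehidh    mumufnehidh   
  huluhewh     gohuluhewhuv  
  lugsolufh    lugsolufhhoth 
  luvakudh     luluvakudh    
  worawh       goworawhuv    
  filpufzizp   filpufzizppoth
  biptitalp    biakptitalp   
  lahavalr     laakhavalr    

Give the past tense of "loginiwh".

mufnehidh and worawh both end in -h yet inflect differently (mumufnehidh, goworawhuv), so the final letter is not what conditions the rule; the second-to-last letter is.
"loginiwh" has second-to-last letter 'w'. The stems whose second-to-last letter is 'w' (worawh → goworawhuv, huluhewh → gohuluhewhuv) add go- … -uv around the stem.
The other patterns: stems whose second-to-last letter is 'd' repeat the first consonant+vowel as a prefix; stems whose second-to-last letter is 'l' insert -ak- after the first vowel; stems whose second-to-last letter is 'f' or 'z' double the final consonant and add -oth.
So loginiwh → gologiniwhuv.

gologiniwhuv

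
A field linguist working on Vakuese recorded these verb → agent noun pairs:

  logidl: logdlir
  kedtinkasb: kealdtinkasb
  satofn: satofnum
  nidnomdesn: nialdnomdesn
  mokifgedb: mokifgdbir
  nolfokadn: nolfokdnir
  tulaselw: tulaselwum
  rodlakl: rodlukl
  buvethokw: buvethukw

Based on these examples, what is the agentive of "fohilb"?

fohilbum

rodlakl and logidl both end in -l yet inflect differently (rodlukl, logdlir), so the final letter is not what conditions the rule; the second-to-last letter is.
"fohilb" has second-to-last letter 'l'. The one such stem in the data (tulaselw → tulaselwum) adds -um, so the same rule applies.
So fohilb → fohilbum.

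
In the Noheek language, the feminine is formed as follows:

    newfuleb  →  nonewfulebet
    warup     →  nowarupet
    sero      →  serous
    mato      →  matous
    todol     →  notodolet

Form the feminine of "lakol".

nolakolet

mato and todol both have last vowel 'o' yet inflect differently (matous, notodolet), so the last vowel is not what conditions the rule; whether the stem ends in a vowel or a consonant is.
"lakol" ends in a consonant. The stems ending in a consonant (todol → notodolet, newfuleb → nonewfulebet, warup → nowarupet) add no- … -et around the stem.
The other pattern: stems ending in a vowel add -us.
So lakol → nolakolet.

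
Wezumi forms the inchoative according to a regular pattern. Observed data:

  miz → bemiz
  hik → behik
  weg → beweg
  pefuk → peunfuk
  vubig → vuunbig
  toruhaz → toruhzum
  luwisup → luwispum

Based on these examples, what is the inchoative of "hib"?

"hib" has 1 vowel. The stems with 1 vowel (miz → bemiz, hik → behik, weg → beweg) add the prefix be-.
The other patterns: stems with 2 vowels insert -un- after the first vowel; stems with 3 vowels delete the last vowel and add -um.
So hib → behib.

behib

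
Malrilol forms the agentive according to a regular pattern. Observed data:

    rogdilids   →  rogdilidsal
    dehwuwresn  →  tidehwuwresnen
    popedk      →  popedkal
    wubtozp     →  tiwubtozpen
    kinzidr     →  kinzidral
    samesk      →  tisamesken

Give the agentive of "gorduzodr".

gorduzodral

popedk and samesk both end in -k yet inflect differently (popedkal, tisamesken), so the final letter is not what conditions the rule; the second-to-last letter is.
"gorduzodr" has second-to-last letter 'd'. The stems whose second-to-last letter is 'd' (kinzidr → kinzidral, rogdilids → rogdilidsal, popedk → popedkal) add -al.
The other pattern: stems whose second-to-last letter is 's' or 'z' add ti- … -en around the stem.
So gorduzodr → gorduzodral.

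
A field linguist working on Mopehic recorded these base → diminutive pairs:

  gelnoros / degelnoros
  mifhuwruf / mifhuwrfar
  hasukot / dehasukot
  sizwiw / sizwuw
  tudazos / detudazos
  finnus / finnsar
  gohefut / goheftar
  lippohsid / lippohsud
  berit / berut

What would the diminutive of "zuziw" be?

zuzuw

"zuziw" has last vowel 'i'. The stems whose last vowel is 'i' (berit → berut, sizwiw → sizwuw, lippohsid → lippohsud) change the last vowel to 'u'.
So zuziw → zuzuw.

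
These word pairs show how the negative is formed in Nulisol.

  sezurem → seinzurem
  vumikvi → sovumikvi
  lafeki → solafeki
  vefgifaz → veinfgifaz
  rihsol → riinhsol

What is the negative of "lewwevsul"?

"lewwevsul" ends in a consonant. The stems ending in a consonant (sezurem → seinzurem, vefgifaz → veinfgifaz, rihsol → riinhsol) insert -in- after the first vowel.
So lewwevsul → leinwwevsul.

leinwwevsul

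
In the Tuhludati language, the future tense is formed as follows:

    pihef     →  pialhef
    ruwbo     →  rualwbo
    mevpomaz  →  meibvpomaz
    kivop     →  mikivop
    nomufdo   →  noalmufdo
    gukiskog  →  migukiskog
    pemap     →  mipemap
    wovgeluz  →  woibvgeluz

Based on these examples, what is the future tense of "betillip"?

mibetillip

"betillip" ends in -p. The stems ending in -p (kivop → mikivop, pemap → mipemap) add the prefix mi-.
The other patterns: stems ending in -f or -o insert -al- after the first vowel; stems ending in -z insert -ib- after the first vowel.
So betillip → mibetillip.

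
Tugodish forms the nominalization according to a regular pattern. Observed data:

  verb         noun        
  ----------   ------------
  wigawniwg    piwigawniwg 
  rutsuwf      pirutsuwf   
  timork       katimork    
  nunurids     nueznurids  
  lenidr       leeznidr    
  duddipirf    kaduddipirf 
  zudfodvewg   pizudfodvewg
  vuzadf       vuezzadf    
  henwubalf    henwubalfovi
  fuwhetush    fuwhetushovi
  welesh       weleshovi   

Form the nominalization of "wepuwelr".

wepuwelrovi

"wepuwelr" has second-to-last letter 'l'. The one such stem in the data (henwubalf → henwubalfovi) adds -ovi, so the same rule applies.
So wepuwelr → wepuwelrovi.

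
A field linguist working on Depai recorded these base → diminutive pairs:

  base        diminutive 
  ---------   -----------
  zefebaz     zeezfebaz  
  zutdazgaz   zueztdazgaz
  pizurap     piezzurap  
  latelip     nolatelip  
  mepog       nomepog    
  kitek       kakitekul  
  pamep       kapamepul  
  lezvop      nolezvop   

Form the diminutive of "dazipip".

nodazipip

"dazipip" has last vowel 'i'. The one such stem in the data (latelip → nolatelip) adds the prefix no-, so the same rule applies.
So dazipip → nodazipip.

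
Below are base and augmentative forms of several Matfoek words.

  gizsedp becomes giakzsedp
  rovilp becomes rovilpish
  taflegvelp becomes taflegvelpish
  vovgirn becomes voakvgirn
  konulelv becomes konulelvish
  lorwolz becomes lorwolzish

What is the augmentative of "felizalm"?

felizalmish

"felizalm" has second-to-last letter 'l'. The stems whose second-to-last letter is 'l' (lorwolz → lorwolzish, rovilp → rovilpish, konulelv → konulelvish) add -ish.
The other pattern: stems whose second-to-last letter is 'd' or 'r' insert -ak- after the first vowel.
So felizalm → felizalmish.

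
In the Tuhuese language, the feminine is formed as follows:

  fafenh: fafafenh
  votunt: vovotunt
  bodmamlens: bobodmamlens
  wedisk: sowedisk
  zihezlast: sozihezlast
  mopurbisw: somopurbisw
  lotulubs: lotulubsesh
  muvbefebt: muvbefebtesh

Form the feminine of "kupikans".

votunt and zihezlast both end in -t yet inflect differently (vovotunt, sozihezlast), so the final letter is not what conditions the rule; the second-to-last letter is.
"kupikans" has second-to-last letter 'n'. The stems whose second-to-last letter is 'n' (fafenh → fafafenh, votunt → vovotunt, bodmamlens → bobodmamlens) repeat the first consonant+vowel as a prefix.
So kupikans → kukupikans.

kukupikans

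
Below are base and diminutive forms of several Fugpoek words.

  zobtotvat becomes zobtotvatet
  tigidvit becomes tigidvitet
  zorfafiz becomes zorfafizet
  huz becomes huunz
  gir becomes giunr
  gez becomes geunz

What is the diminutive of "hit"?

"hit" has 1 vowel. The stems with 1 vowel (huz → huunz, gir → giunr, gez → geunz) insert -un- after the first vowel.
So hit → hiunt.

hiunt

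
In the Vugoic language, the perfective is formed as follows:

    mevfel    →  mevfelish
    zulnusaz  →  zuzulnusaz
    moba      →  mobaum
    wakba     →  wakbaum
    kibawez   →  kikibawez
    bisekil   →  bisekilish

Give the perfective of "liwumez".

liliwumez

mevfel and kibawez both have last vowel 'e' yet inflect differently (mevfelish, kikibawez), so the last vowel is not what conditions the rule; the final letter is.
"liwumez" ends in -z. The stems ending in -z (kibawez → kikibawez, zulnusaz → zuzulnusaz) repeat the first consonant+vowel as a prefix.
So liwumez → liliwumez.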